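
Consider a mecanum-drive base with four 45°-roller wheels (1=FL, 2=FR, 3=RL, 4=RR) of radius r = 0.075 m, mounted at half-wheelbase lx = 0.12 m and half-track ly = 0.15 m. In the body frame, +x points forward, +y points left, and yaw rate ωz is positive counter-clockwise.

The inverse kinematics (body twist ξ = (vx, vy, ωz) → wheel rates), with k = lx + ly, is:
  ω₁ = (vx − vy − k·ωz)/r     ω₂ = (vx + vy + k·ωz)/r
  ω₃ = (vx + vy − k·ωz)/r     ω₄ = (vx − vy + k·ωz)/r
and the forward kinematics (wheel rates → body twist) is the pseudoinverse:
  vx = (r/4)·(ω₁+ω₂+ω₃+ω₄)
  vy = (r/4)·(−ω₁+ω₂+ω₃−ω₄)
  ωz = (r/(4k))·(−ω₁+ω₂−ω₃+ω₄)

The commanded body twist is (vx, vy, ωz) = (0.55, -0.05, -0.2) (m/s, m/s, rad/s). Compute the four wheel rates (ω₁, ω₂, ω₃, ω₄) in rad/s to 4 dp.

(8.7200, 5.9467, 7.3867, 7.2800)

k = lx + ly = 0.12 + 0.15 = 0.2700;  k·ωz = 0.2700·-0.2 = -0.0540
ω₁ (FL) = (vx − vy − k·ωz)/r = 0.6540/0.075 = 8.7200
ω₂ (FR) = (vx + vy + k·ωz)/r = 0.4460/0.075 = 5.9467
ω₃ (RL) = (vx + vy − k·ωz)/r = 0.5540/0.075 = 7.3867
ω₄ (RR) = (vx − vy + k·ωz)/r = 0.5460/0.075 = 7.2800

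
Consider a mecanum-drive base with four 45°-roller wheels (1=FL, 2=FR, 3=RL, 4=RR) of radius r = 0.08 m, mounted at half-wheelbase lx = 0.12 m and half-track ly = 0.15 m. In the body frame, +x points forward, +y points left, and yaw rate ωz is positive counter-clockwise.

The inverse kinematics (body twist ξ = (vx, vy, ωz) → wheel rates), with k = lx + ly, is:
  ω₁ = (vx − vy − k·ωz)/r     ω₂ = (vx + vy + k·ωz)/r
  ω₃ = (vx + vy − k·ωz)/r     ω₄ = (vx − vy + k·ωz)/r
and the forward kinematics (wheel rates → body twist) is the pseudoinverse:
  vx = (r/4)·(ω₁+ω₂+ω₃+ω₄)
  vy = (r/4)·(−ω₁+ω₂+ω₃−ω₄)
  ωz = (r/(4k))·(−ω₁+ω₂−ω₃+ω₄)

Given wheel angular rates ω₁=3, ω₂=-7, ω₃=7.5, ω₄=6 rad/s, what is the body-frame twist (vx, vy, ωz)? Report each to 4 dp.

k = lx + ly = 0.12 + 0.15 = 0.2700
ω₁+ω₂+ω₃+ω₄ = 9.5000  →  vx = (0.08/4)·9.5000 = 0.1900
−ω₁+ω₂+ω₃−ω₄ = -8.5000  →  vy = (0.08/4)·-8.5000 = -0.1700
−ω₁+ω₂−ω₃+ω₄ = -11.5000  →  ωz = (0.08/1.0800)·-11.5000 = -0.8519

(0.1900, -0.1700, -0.8519)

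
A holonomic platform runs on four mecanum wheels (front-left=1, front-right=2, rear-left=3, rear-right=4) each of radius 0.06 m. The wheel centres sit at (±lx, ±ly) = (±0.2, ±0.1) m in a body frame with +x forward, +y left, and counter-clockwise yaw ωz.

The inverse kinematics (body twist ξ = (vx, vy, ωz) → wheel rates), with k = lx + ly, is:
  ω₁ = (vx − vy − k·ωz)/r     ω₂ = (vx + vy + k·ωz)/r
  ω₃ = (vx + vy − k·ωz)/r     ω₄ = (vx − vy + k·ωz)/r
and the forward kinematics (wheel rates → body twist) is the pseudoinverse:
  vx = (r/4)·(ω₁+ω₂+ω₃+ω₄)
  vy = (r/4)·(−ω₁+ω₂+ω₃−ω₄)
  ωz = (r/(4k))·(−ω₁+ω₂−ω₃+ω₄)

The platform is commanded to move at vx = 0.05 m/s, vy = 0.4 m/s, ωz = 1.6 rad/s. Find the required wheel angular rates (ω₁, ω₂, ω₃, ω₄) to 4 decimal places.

(-13.8333, 15.5000, -0.5000, 2.1667)

k = lx + ly = 0.2 + 0.1 = 0.3000;  k·ωz = 0.3000·1.6 = 0.4800
ω₁ (FL) = (vx − vy − k·ωz)/r = -0.8300/0.06 = -13.8333
ω₂ (FR) = (vx + vy + k·ωz)/r = 0.9300/0.06 = 15.5000
ω₃ (RL) = (vx + vy − k·ωz)/r = -0.0300/0.06 = -0.5000
ω₄ (RR) = (vx − vy + k·ωz)/r = 0.1300/0.06 = 2.1667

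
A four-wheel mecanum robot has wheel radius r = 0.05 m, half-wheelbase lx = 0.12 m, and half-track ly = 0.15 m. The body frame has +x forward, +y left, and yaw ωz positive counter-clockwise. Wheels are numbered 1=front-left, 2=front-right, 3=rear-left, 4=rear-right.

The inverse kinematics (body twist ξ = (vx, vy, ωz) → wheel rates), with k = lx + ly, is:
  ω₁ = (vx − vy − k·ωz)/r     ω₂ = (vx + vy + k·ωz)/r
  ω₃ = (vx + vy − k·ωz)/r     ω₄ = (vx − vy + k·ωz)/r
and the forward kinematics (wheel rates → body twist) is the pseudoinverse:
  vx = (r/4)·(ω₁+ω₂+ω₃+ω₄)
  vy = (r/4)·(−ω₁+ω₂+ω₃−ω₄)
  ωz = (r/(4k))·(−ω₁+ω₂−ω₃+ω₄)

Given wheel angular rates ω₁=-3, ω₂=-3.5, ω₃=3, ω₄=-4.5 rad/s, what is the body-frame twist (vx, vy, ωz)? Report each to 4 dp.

(-0.1000, 0.0875, -0.3704)

k = lx + ly = 0.12 + 0.15 = 0.2700
ω₁+ω₂+ω₃+ω₄ = -8.0000  →  vx = (0.05/4)·-8.0000 = -0.1000
−ω₁+ω₂+ω₃−ω₄ = 7.0000  →  vy = (0.05/4)·7.0000 = 0.0875
−ω₁+ω₂−ω₃+ω₄ = -8.0000  →  ωz = (0.05/1.0800)·-8.0000 = -0.3704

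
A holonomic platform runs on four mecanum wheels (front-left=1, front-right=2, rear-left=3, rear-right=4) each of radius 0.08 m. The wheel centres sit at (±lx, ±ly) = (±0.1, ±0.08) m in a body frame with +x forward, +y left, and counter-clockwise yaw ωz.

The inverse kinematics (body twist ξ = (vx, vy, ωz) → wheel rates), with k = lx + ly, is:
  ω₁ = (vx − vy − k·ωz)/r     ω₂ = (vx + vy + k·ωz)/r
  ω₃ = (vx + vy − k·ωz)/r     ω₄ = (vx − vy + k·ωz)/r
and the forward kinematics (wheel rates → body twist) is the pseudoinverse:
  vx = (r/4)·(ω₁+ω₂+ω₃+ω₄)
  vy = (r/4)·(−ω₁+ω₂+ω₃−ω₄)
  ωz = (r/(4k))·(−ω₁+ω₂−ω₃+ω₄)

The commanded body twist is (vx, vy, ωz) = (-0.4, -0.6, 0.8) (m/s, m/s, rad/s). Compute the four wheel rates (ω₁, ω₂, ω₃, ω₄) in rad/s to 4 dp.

(0.7000, -10.7000, -14.3000, 4.3000)

k = lx + ly = 0.1 + 0.08 = 0.1800;  k·ωz = 0.1800·0.8 = 0.1440
ω₁ (FL) = (vx − vy − k·ωz)/r = 0.0560/0.08 = 0.7000
ω₂ (FR) = (vx + vy + k·ωz)/r = -0.8560/0.08 = -10.7000
ω₃ (RL) = (vx + vy − k·ωz)/r = -1.1440/0.08 = -14.3000
ω₄ (RR) = (vx − vy + k·ωz)/r = 0.3440/0.08 = 4.3000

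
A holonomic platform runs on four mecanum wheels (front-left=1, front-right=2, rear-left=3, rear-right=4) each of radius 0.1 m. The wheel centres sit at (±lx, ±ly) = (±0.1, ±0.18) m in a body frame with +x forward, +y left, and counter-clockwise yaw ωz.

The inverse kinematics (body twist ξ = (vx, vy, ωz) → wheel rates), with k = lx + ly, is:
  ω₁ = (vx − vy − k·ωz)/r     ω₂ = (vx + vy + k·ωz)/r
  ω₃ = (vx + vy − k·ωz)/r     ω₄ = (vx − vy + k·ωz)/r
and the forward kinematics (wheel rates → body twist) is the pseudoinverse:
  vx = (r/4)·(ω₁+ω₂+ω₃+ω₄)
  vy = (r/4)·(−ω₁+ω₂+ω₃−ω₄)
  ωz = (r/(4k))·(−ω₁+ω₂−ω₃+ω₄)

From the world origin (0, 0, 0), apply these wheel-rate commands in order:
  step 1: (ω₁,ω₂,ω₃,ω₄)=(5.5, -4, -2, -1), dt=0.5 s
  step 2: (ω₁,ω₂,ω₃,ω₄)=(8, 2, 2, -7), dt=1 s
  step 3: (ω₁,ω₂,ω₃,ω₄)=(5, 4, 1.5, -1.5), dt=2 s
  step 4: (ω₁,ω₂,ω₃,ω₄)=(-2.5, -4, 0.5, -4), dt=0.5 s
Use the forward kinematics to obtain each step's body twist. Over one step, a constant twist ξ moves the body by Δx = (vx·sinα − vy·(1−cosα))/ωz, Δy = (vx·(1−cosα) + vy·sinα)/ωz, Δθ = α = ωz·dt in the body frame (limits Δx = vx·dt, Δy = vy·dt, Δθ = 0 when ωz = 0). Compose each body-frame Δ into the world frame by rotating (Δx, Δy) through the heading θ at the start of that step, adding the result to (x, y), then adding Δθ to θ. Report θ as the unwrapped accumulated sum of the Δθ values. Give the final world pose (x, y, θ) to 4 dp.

(0.0725, -0.5869, -2.7009)

step 1: ξ=(vx,vy,ωz)=(-0.0375, -0.2625, -0.7589), dt=0.5 → body Δ=(-0.0429, -0.1246, -0.3795) → world pose (-0.0429, -0.1246, -0.3795)
step 2: ξ=(vx,vy,ωz)=(0.1250, 0.0750, -1.3393), dt=1.0 → body Δ=(0.1340, -0.0174, -1.3393) → world pose (0.0751, -0.1904, -1.7188)
step 3: ξ=(vx,vy,ωz)=(0.2250, 0.0500, -0.3571), dt=2.0 → body Δ=(0.4469, -0.0623, -0.7143) → world pose (-0.0524, -0.6233, -2.4330)
step 4: ξ=(vx,vy,ωz)=(-0.2500, 0.0750, -0.5357), dt=0.5 → body Δ=(-0.1185, 0.0537, -0.2679) → world pose (0.0725, -0.5869, -2.7009)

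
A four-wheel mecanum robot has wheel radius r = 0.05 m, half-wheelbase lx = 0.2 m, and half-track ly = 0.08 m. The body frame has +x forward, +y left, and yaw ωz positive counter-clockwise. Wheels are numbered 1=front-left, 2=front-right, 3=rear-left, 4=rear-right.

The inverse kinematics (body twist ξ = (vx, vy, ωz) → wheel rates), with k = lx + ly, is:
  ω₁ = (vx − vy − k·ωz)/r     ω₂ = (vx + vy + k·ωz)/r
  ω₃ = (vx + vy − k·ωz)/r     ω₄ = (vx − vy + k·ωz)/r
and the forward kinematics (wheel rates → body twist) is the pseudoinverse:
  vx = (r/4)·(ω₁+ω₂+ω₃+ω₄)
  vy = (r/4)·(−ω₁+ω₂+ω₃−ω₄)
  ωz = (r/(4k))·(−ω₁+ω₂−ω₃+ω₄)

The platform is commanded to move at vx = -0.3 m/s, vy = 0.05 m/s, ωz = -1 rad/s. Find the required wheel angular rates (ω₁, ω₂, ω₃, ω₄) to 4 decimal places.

k = lx + ly = 0.2 + 0.08 = 0.2800;  k·ωz = 0.2800·-1 = -0.2800
ω₁ (FL) = (vx − vy − k·ωz)/r = -0.0700/0.05 = -1.4000
ω₂ (FR) = (vx + vy + k·ωz)/r = -0.5300/0.05 = -10.6000
ω₃ (RL) = (vx + vy − k·ωz)/r = 0.0300/0.05 = 0.6000
ω₄ (RR) = (vx − vy + k·ωz)/r = -0.6300/0.05 = -12.6000

(-1.4000, -10.6000, 0.6000, -12.6000)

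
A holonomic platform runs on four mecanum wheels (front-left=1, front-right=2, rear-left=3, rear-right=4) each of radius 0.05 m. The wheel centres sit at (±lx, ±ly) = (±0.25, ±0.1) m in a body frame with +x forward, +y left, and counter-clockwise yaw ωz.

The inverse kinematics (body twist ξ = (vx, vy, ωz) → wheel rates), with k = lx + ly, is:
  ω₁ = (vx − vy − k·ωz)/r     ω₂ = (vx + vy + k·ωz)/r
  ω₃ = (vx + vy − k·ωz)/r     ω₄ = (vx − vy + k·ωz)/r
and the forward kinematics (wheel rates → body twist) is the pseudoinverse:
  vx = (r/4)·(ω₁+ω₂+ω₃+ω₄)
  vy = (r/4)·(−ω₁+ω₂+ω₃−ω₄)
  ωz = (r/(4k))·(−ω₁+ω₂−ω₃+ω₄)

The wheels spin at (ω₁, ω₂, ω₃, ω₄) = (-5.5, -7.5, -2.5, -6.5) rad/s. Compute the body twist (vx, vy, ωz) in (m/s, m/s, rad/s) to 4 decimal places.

(-0.2750, 0.0250, -0.2143)

k = lx + ly = 0.25 + 0.1 = 0.3500
ω₁+ω₂+ω₃+ω₄ = -22.0000  →  vx = (0.05/4)·-22.0000 = -0.2750
−ω₁+ω₂+ω₃−ω₄ = 2.0000  →  vy = (0.05/4)·2.0000 = 0.0250
−ω₁+ω₂−ω₃+ω₄ = -6.0000  →  ωz = (0.05/1.4000)·-6.0000 = -0.2143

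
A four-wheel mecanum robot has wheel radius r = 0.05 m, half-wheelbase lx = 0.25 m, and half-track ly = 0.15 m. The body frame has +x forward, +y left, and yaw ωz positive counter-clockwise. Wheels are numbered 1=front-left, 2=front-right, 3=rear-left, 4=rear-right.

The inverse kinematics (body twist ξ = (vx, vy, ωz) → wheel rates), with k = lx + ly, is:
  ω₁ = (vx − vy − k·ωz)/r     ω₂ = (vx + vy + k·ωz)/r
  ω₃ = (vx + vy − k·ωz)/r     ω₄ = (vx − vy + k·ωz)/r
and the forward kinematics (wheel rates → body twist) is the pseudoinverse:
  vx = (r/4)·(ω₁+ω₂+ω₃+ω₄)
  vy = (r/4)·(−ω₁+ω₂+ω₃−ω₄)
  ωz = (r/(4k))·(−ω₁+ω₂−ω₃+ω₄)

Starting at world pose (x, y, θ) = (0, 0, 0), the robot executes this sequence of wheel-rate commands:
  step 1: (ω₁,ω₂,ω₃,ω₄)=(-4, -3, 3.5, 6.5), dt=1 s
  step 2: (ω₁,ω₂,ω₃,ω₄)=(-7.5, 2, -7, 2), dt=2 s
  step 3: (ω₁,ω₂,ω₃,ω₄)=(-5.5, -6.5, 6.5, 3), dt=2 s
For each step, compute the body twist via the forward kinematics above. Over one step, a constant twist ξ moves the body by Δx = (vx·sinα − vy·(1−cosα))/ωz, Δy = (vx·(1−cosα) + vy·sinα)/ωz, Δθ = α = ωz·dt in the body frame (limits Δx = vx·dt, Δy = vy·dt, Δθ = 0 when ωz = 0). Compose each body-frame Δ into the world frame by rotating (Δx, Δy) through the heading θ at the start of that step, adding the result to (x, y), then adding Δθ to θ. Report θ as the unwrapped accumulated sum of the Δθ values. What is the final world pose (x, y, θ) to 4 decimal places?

step 1: ξ=(vx,vy,ωz)=(0.0375, -0.0250, 0.1250), dt=1.0 → body Δ=(0.0390, -0.0226, 0.1250) → world pose (0.0390, -0.0226, 0.1250)
step 2: ξ=(vx,vy,ωz)=(-0.1313, 0.0062, 0.5781), dt=2.0 → body Δ=(-0.2143, -0.1257, 1.1562) → world pose (-0.1579, -0.1740, 1.2812)
step 3: ξ=(vx,vy,ωz)=(-0.0312, 0.0312, -0.1406), dt=2.0 → body Δ=(-0.0529, 0.0704, -0.2812) → world pose (-0.2405, -0.2047, 1.0000)

(-0.2405, -0.2047, 1.0000)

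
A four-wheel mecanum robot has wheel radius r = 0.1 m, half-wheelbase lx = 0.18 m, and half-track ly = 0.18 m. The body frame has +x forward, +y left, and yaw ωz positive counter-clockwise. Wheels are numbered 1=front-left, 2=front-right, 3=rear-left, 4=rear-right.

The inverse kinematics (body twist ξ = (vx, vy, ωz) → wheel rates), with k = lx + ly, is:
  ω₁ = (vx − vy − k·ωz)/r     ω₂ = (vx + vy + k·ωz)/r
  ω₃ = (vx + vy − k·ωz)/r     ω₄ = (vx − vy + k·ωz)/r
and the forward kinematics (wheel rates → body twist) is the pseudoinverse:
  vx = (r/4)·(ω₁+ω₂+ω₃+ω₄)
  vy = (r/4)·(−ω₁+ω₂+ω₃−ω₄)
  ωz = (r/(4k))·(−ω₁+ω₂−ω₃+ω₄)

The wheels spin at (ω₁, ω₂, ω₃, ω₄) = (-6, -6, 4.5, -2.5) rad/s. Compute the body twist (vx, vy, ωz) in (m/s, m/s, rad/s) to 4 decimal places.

k = lx + ly = 0.18 + 0.18 = 0.3600
ω₁+ω₂+ω₃+ω₄ = -10.0000  →  vx = (0.1/4)·-10.0000 = -0.2500
−ω₁+ω₂+ω₃−ω₄ = 7.0000  →  vy = (0.1/4)·7.0000 = 0.1750
−ω₁+ω₂−ω₃+ω₄ = -7.0000  →  ωz = (0.1/1.4400)·-7.0000 = -0.4861

(-0.2500, 0.1750, -0.4861)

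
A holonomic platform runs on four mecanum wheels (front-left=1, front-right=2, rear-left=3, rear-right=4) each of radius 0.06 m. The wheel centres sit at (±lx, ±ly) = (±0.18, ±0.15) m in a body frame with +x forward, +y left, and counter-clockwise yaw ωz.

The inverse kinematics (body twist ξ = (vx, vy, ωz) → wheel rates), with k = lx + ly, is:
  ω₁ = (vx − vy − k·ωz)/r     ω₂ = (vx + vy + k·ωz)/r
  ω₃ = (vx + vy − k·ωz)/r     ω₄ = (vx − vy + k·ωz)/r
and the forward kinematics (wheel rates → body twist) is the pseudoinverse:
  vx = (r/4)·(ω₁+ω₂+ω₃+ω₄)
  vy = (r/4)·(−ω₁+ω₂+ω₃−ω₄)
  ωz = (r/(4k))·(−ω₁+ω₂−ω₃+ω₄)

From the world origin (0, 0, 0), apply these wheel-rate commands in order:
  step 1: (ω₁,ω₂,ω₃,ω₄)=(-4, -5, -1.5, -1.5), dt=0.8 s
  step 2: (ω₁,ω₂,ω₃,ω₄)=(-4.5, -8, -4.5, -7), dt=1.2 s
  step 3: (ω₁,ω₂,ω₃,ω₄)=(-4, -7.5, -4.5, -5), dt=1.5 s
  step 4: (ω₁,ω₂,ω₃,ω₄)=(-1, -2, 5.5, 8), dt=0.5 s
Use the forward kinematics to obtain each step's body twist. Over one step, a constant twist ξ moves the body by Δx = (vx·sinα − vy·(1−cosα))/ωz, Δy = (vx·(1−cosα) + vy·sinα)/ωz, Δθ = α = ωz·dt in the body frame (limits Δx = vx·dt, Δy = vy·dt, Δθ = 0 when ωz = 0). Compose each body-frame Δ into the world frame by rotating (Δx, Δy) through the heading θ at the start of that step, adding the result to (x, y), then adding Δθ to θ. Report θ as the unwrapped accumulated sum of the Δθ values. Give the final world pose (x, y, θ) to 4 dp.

(-0.9660, 0.1582, -0.6023)

step 1: ξ=(vx,vy,ωz)=(-0.1800, -0.0150, -0.0455), dt=0.8 → body Δ=(-0.1442, -0.0094, -0.0364) → world pose (-0.1442, -0.0094, -0.0364)
step 2: ξ=(vx,vy,ωz)=(-0.3600, -0.0150, -0.2727), dt=1.2 → body Δ=(-0.4272, 0.0524, -0.3273) → world pose (-0.5692, 0.0585, -0.3636)
step 3: ξ=(vx,vy,ωz)=(-0.3150, -0.0450, -0.1818), dt=1.5 → body Δ=(-0.4758, -0.0026, -0.2727) → world pose (-1.0149, 0.2253, -0.6364)
step 4: ξ=(vx,vy,ωz)=(0.1575, -0.0525, 0.0682), dt=0.5 → body Δ=(0.0792, -0.0249, 0.0341) → world pose (-0.9660, 0.1582, -0.6023)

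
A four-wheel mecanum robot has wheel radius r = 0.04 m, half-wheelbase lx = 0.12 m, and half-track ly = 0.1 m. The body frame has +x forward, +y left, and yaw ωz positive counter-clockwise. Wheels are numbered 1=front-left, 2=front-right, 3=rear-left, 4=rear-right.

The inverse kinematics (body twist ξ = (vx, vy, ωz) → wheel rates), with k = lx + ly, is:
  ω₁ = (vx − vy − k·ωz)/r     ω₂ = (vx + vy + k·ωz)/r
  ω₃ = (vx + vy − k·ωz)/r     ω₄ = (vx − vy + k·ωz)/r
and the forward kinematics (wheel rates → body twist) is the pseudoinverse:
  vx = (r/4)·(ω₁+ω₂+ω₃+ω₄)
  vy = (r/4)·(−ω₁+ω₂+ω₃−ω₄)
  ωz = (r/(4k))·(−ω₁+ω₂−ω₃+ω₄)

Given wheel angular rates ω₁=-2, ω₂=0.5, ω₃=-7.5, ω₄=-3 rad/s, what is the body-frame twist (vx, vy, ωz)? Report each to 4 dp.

(-0.1200, -0.0200, 0.3182)

k = lx + ly = 0.12 + 0.1 = 0.2200
ω₁+ω₂+ω₃+ω₄ = -12.0000  →  vx = (0.04/4)·-12.0000 = -0.1200
−ω₁+ω₂+ω₃−ω₄ = -2.0000  →  vy = (0.04/4)·-2.0000 = -0.0200
−ω₁+ω₂−ω₃+ω₄ = 7.0000  →  ωz = (0.04/0.8800)·7.0000 = 0.3182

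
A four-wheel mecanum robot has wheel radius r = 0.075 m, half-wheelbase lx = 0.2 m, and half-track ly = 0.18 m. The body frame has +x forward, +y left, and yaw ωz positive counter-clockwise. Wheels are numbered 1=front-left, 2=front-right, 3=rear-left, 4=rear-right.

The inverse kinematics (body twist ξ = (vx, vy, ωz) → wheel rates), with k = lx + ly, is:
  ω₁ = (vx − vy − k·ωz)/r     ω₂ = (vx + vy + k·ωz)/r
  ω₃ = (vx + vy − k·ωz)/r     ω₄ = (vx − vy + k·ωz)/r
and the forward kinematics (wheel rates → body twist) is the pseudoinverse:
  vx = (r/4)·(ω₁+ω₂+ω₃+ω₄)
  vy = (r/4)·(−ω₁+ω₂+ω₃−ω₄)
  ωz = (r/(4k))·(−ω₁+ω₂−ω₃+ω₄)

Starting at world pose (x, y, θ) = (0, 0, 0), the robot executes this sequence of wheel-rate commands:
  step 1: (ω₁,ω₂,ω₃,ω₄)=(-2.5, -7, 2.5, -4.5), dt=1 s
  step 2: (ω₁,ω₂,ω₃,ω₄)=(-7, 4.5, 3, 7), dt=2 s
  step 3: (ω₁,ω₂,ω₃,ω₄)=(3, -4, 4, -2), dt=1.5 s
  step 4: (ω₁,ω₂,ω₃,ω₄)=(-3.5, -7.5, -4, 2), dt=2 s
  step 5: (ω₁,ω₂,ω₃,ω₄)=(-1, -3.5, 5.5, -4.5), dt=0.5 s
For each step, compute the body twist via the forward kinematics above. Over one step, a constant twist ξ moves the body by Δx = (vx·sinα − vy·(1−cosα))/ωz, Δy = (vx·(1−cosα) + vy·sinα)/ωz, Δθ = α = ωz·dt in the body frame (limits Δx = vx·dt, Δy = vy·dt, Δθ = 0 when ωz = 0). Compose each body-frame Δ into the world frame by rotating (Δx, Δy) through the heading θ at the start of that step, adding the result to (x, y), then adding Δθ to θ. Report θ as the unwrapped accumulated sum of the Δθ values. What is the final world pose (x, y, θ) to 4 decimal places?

(-0.4382, 0.0401, -0.1110)

step 1: ξ=(vx,vy,ωz)=(-0.2156, 0.0469, -0.5674), dt=1.0 → body Δ=(-0.1913, 0.1040, -0.5674) → world pose (-0.1913, 0.1040, -0.5674)
step 2: ξ=(vx,vy,ωz)=(0.1406, 0.1406, 0.7648), dt=2.0 → body Δ=(0.0074, 0.3600, 1.5296) → world pose (0.0085, 0.4036, 0.9622)
step 3: ξ=(vx,vy,ωz)=(0.0187, -0.0187, -0.6414), dt=1.5 → body Δ=(0.0115, -0.0365, -0.9622) → world pose (0.0450, 0.3921, 0.0000)
step 4: ξ=(vx,vy,ωz)=(-0.2437, -0.1875, 0.0987), dt=2.0 → body Δ=(-0.4475, -0.4205, 0.1974) → world pose (-0.4025, -0.0284, 0.1974)
step 5: ξ=(vx,vy,ωz)=(-0.0656, 0.1406, -0.6168), dt=0.5 → body Δ=(-0.0215, 0.0742, -0.3084) → world pose (-0.4382, 0.0401, -0.1110)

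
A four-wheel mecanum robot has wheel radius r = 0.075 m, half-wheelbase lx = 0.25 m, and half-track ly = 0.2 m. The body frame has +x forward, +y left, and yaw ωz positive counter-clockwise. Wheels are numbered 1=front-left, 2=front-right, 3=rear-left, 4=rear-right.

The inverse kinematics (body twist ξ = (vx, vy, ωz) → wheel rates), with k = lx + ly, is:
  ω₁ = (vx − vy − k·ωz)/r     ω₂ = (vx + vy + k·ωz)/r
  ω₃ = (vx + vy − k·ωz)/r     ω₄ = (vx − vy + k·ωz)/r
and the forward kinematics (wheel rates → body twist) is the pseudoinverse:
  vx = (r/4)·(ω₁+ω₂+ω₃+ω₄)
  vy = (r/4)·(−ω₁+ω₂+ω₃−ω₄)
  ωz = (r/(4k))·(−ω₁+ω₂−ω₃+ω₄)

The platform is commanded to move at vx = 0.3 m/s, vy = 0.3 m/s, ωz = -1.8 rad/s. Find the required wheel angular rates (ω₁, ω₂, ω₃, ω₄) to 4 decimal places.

(10.8000, -2.8000, 18.8000, -10.8000)

k = lx + ly = 0.25 + 0.2 = 0.4500;  k·ωz = 0.4500·-1.8 = -0.8100
ω₁ (FL) = (vx − vy − k·ωz)/r = 0.8100/0.075 = 10.8000
ω₂ (FR) = (vx + vy + k·ωz)/r = -0.2100/0.075 = -2.8000
ω₃ (RL) = (vx + vy − k·ωz)/r = 1.4100/0.075 = 18.8000
ω₄ (RR) = (vx − vy + k·ωz)/r = -0.8100/0.075 = -10.8000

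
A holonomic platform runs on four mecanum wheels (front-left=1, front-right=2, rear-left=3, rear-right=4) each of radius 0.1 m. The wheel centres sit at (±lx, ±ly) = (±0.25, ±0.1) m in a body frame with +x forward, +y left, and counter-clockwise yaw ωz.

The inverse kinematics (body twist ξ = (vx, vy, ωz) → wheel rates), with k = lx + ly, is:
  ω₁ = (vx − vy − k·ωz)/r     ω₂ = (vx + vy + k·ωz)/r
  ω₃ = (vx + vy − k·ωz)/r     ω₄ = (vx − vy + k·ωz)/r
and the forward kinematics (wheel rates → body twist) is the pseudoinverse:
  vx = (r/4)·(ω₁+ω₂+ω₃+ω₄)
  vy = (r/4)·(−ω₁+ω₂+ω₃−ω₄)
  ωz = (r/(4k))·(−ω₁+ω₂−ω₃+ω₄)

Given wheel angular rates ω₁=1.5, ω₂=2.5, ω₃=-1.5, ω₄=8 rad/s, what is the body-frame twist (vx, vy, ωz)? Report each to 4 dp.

(0.2625, -0.2125, 0.7500)

k = lx + ly = 0.25 + 0.1 = 0.3500
ω₁+ω₂+ω₃+ω₄ = 10.5000  →  vx = (0.1/4)·10.5000 = 0.2625
−ω₁+ω₂+ω₃−ω₄ = -8.5000  →  vy = (0.1/4)·-8.5000 = -0.2125
−ω₁+ω₂−ω₃+ω₄ = 10.5000  →  ωz = (0.1/1.4000)·10.5000 = 0.7500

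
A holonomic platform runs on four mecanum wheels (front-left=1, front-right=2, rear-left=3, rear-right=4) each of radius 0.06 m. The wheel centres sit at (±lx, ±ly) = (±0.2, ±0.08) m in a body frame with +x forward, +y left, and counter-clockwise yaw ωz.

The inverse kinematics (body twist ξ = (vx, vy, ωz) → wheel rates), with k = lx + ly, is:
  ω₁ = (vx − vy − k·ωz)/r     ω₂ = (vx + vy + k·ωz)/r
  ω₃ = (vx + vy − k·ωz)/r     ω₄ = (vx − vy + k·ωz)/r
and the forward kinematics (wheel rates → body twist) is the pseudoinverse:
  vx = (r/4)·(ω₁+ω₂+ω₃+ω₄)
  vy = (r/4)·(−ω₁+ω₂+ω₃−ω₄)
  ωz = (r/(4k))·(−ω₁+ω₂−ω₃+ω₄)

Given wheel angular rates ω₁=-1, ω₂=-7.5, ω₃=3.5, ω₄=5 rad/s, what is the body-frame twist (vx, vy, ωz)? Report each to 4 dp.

(0.0000, -0.1200, -0.2679)

k = lx + ly = 0.2 + 0.08 = 0.2800
ω₁+ω₂+ω₃+ω₄ = 0.0000  →  vx = (0.06/4)·0.0000 = 0.0000
−ω₁+ω₂+ω₃−ω₄ = -8.0000  →  vy = (0.06/4)·-8.0000 = -0.1200
−ω₁+ω₂−ω₃+ω₄ = -5.0000  →  ωz = (0.06/1.1200)·-5.0000 = -0.2679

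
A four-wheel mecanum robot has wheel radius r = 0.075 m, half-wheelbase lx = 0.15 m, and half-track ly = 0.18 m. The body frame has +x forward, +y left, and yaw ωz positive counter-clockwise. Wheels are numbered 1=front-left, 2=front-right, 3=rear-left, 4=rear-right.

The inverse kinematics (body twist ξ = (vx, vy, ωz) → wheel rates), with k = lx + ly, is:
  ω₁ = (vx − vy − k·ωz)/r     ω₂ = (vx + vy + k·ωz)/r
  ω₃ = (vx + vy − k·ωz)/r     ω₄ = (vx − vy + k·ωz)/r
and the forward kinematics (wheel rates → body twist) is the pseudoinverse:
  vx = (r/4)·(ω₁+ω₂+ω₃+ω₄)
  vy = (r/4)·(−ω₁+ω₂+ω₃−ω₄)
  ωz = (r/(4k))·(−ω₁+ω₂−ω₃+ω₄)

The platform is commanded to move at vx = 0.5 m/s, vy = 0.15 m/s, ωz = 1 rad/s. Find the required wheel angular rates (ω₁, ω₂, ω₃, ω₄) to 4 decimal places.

k = lx + ly = 0.15 + 0.18 = 0.3300;  k·ωz = 0.3300·1 = 0.3300
ω₁ (FL) = (vx − vy − k·ωz)/r = 0.0200/0.075 = 0.2667
ω₂ (FR) = (vx + vy + k·ωz)/r = 0.9800/0.075 = 13.0667
ω₃ (RL) = (vx + vy − k·ωz)/r = 0.3200/0.075 = 4.2667
ω₄ (RR) = (vx − vy + k·ωz)/r = 0.6800/0.075 = 9.0667

(0.2667, 13.0667, 4.2667, 9.0667)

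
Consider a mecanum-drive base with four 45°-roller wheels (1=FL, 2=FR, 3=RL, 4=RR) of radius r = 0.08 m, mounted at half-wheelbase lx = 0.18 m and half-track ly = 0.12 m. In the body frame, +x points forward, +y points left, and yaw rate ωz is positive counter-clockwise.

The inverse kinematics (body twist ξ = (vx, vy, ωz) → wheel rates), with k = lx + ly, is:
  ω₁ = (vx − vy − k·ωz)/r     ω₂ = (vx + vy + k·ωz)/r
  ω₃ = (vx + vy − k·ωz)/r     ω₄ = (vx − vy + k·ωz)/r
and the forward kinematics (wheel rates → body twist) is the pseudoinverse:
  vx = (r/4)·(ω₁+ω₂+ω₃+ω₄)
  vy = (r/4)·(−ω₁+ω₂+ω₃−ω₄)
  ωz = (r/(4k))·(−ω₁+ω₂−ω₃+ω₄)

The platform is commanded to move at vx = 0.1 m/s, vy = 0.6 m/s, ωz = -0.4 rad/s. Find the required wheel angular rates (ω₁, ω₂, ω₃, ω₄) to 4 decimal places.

k = lx + ly = 0.18 + 0.12 = 0.3000;  k·ωz = 0.3000·-0.4 = -0.1200
ω₁ (FL) = (vx − vy − k·ωz)/r = -0.3800/0.08 = -4.7500
ω₂ (FR) = (vx + vy + k·ωz)/r = 0.5800/0.08 = 7.2500
ω₃ (RL) = (vx + vy − k·ωz)/r = 0.8200/0.08 = 10.2500
ω₄ (RR) = (vx − vy + k·ωz)/r = -0.6200/0.08 = -7.7500

(-4.7500, 7.2500, 10.2500, -7.7500)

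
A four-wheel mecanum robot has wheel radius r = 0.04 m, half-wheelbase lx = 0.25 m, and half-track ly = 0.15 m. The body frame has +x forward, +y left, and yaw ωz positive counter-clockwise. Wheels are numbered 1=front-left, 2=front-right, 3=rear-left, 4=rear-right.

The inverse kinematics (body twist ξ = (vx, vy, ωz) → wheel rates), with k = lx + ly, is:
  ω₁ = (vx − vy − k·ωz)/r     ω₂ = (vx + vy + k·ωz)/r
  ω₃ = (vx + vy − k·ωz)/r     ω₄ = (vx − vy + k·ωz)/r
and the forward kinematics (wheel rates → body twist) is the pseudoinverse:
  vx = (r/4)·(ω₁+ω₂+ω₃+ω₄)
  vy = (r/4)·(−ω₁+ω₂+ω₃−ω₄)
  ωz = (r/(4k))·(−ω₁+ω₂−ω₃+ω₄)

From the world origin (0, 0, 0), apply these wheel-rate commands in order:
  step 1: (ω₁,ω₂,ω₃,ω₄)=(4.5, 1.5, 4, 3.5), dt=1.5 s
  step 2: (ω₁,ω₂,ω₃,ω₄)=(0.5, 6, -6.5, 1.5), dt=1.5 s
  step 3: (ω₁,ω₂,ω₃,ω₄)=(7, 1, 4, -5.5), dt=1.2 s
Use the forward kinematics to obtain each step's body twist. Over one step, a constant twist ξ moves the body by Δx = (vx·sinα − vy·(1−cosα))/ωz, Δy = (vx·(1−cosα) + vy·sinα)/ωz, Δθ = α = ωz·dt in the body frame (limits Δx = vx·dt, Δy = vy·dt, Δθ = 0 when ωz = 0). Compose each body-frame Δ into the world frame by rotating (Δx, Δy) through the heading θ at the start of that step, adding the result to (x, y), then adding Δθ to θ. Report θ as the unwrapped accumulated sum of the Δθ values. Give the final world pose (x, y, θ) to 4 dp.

(0.2967, -0.0326, -0.0900)

step 1: ξ=(vx,vy,ωz)=(0.1350, -0.0250, -0.0875), dt=1.5 → body Δ=(0.1995, -0.0507, -0.1312) → world pose (0.1995, -0.0507, -0.1312)
step 2: ξ=(vx,vy,ωz)=(0.0150, -0.0250, 0.3375), dt=1.5 → body Δ=(0.0308, -0.0303, 0.5062) → world pose (0.2261, -0.0848, 0.3750)
step 3: ξ=(vx,vy,ωz)=(0.0650, 0.0350, -0.3875), dt=1.2 → body Δ=(0.0848, 0.0227, -0.4650) → world pose (0.2967, -0.0326, -0.0900)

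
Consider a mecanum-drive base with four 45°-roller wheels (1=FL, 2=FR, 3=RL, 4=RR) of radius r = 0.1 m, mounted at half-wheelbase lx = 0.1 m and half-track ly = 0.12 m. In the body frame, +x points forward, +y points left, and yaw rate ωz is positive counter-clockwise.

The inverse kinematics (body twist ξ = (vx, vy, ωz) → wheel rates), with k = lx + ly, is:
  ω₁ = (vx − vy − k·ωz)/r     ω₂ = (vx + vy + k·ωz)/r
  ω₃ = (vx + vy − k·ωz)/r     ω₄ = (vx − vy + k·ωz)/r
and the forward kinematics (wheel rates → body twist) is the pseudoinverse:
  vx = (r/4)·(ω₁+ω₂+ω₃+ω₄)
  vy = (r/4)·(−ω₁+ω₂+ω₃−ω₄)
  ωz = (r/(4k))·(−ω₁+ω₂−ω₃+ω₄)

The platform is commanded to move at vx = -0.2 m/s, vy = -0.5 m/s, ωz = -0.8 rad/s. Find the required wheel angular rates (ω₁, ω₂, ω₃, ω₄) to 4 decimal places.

k = lx + ly = 0.1 + 0.12 = 0.2200;  k·ωz = 0.2200·-0.8 = -0.1760
ω₁ (FL) = (vx − vy − k·ωz)/r = 0.4760/0.1 = 4.7600
ω₂ (FR) = (vx + vy + k·ωz)/r = -0.8760/0.1 = -8.7600
ω₃ (RL) = (vx + vy − k·ωz)/r = -0.5240/0.1 = -5.2400
ω₄ (RR) = (vx − vy + k·ωz)/r = 0.1240/0.1 = 1.2400

(4.7600, -8.7600, -5.2400, 1.2400)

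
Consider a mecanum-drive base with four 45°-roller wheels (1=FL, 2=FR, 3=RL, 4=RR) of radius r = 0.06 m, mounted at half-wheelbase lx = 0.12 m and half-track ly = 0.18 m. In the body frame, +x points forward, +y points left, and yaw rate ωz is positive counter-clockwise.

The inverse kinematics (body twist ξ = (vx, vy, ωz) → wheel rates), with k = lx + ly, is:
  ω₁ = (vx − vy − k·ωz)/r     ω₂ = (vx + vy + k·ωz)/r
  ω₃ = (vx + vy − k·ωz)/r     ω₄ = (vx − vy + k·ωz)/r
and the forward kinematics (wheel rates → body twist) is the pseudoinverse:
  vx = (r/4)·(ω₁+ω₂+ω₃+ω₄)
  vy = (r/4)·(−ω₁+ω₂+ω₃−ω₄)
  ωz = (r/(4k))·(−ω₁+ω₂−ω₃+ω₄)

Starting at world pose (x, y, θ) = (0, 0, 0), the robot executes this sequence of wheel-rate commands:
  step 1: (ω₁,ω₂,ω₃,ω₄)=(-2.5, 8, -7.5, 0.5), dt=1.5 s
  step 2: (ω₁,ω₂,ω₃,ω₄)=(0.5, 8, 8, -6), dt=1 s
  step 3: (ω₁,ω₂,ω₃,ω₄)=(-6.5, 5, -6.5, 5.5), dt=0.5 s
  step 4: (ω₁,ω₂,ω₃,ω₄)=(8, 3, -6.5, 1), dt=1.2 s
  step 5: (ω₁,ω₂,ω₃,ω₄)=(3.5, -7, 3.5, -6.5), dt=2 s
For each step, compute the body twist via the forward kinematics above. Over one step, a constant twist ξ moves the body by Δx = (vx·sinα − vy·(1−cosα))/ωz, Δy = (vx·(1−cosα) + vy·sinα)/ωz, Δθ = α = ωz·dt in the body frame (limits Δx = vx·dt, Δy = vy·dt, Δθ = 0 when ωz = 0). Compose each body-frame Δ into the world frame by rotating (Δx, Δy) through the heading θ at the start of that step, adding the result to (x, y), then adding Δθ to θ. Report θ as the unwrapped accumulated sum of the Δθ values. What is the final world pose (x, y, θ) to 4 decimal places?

(-0.2068, 0.2670, -0.2500)

step 1: ξ=(vx,vy,ωz)=(-0.0225, 0.0375, 0.9250), dt=1.5 → body Δ=(-0.0571, 0.0200, 1.3875) → world pose (-0.0571, 0.0200, 1.3875)
step 2: ξ=(vx,vy,ωz)=(0.1575, 0.3225, -0.3250), dt=1.0 → body Δ=(0.2067, 0.2915, -0.3250) → world pose (-0.3060, 0.2763, 1.0625)
step 3: ξ=(vx,vy,ωz)=(-0.0375, -0.0075, 1.1750), dt=0.5 → body Δ=(-0.0166, -0.0089, 0.5875) → world pose (-0.3063, 0.2575, 1.6500)
step 4: ξ=(vx,vy,ωz)=(0.0825, -0.1875, 0.1250), dt=1.2 → body Δ=(0.1155, -0.2167, 0.1500) → world pose (-0.0994, 0.3897, 1.8000)
step 5: ξ=(vx,vy,ωz)=(-0.0975, -0.0075, -1.0250), dt=2.0 → body Δ=(-0.0951, 0.1325, -2.0500) → world pose (-0.2068, 0.2670, -0.2500)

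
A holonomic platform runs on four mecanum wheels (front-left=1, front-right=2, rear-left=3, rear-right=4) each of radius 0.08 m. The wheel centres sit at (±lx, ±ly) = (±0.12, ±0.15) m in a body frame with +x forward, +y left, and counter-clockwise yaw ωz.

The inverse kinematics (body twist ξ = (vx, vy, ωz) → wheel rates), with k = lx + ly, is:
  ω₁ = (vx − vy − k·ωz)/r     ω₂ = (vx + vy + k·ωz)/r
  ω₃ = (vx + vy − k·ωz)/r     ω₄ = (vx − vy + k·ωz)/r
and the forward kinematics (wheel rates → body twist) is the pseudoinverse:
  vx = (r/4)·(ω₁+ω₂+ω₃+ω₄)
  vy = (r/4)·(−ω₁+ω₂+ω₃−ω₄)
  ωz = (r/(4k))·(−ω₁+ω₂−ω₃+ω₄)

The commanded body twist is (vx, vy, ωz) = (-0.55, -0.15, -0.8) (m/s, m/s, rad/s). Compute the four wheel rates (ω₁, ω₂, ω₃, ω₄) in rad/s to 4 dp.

k = lx + ly = 0.12 + 0.15 = 0.2700;  k·ωz = 0.2700·-0.8 = -0.2160
ω₁ (FL) = (vx − vy − k·ωz)/r = -0.1840/0.08 = -2.3000
ω₂ (FR) = (vx + vy + k·ωz)/r = -0.9160/0.08 = -11.4500
ω₃ (RL) = (vx + vy − k·ωz)/r = -0.4840/0.08 = -6.0500
ω₄ (RR) = (vx − vy + k·ωz)/r = -0.6160/0.08 = -7.7000

(-2.3000, -11.4500, -6.0500, -7.7000)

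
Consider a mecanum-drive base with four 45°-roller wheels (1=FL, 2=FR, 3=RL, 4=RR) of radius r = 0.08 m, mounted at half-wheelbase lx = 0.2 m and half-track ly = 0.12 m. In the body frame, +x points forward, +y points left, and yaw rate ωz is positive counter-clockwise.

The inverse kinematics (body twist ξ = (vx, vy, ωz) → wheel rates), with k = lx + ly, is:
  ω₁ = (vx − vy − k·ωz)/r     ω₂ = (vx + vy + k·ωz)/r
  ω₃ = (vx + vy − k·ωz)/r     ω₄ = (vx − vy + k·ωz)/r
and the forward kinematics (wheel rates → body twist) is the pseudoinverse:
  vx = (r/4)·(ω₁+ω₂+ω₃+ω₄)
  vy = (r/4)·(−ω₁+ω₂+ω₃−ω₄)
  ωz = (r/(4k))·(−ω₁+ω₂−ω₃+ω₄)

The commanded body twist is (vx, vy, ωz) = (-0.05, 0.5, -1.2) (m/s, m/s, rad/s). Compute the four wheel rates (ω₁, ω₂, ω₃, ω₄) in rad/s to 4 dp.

(-2.0750, 0.8250, 10.4250, -11.6750)

k = lx + ly = 0.2 + 0.12 = 0.3200;  k·ωz = 0.3200·-1.2 = -0.3840
ω₁ (FL) = (vx − vy − k·ωz)/r = -0.1660/0.08 = -2.0750
ω₂ (FR) = (vx + vy + k·ωz)/r = 0.0660/0.08 = 0.8250
ω₃ (RL) = (vx + vy − k·ωz)/r = 0.8340/0.08 = 10.4250
ω₄ (RR) = (vx − vy + k·ωz)/r = -0.9340/0.08 = -11.6750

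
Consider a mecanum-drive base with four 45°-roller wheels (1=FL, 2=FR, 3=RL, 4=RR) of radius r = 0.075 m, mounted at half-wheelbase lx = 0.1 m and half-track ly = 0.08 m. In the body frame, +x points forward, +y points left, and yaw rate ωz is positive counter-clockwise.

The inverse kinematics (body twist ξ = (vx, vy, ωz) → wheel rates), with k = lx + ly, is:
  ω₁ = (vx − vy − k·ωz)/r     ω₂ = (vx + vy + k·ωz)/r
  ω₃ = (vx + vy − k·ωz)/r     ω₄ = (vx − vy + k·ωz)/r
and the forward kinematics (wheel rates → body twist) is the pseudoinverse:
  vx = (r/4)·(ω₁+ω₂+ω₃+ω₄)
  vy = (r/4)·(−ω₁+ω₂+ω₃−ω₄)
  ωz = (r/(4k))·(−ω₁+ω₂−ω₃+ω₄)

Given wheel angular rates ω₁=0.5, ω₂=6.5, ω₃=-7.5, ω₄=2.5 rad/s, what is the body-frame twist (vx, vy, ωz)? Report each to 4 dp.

(0.0375, -0.0750, 1.6667)

k = lx + ly = 0.1 + 0.08 = 0.1800
ω₁+ω₂+ω₃+ω₄ = 2.0000  →  vx = (0.075/4)·2.0000 = 0.0375
−ω₁+ω₂+ω₃−ω₄ = -4.0000  →  vy = (0.075/4)·-4.0000 = -0.0750
−ω₁+ω₂−ω₃+ω₄ = 16.0000  →  ωz = (0.075/0.7200)·16.0000 = 1.6667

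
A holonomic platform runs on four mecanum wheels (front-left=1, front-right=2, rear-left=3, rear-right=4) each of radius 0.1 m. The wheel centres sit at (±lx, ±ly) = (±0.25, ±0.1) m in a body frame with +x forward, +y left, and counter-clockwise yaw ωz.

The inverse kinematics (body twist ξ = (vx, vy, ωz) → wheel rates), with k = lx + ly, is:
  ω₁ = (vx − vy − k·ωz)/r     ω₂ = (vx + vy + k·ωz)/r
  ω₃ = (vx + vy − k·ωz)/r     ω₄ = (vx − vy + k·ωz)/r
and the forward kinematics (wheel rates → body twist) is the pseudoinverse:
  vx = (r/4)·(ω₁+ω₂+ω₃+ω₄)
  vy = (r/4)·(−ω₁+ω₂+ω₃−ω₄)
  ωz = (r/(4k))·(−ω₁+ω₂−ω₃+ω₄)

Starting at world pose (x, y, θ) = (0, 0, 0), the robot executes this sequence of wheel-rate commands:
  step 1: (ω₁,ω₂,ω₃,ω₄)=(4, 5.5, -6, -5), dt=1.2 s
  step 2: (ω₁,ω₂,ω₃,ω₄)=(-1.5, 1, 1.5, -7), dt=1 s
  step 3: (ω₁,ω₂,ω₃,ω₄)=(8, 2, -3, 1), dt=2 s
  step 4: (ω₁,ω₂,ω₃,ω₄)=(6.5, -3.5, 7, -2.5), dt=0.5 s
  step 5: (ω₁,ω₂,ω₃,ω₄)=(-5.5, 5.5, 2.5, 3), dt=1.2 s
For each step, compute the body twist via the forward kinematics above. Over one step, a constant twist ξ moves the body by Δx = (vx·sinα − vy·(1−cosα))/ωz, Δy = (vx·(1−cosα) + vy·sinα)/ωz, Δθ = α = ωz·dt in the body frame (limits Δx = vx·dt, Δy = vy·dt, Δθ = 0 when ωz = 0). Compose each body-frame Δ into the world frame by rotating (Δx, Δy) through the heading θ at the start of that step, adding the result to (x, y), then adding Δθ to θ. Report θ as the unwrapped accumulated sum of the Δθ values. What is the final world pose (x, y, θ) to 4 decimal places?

(0.3768, -0.2681, -0.2107)

step 1: ξ=(vx,vy,ωz)=(-0.0375, 0.0125, 0.1786), dt=1.2 → body Δ=(-0.0463, 0.0101, 0.2143) → world pose (-0.0463, 0.0101, 0.2143)
step 2: ξ=(vx,vy,ωz)=(-0.1500, 0.2750, -0.4286), dt=1.0 → body Δ=(-0.0874, 0.2983, -0.4286) → world pose (-0.1951, 0.2830, -0.2143)
step 3: ξ=(vx,vy,ωz)=(0.2000, -0.2500, -0.1429), dt=2.0 → body Δ=(0.3236, -0.5500, -0.2857) → world pose (0.0042, -0.3232, -0.5000)
step 4: ξ=(vx,vy,ωz)=(0.1875, -0.0125, -1.3929), dt=0.5 → body Δ=(0.0843, -0.0371, -0.6964) → world pose (0.0603, -0.3962, -1.1964)
step 5: ξ=(vx,vy,ωz)=(0.1375, 0.2625, 0.8214), dt=1.2 → body Δ=(-0.0035, 0.3414, 0.9857) → world pose (0.3768, -0.2681, -0.2107)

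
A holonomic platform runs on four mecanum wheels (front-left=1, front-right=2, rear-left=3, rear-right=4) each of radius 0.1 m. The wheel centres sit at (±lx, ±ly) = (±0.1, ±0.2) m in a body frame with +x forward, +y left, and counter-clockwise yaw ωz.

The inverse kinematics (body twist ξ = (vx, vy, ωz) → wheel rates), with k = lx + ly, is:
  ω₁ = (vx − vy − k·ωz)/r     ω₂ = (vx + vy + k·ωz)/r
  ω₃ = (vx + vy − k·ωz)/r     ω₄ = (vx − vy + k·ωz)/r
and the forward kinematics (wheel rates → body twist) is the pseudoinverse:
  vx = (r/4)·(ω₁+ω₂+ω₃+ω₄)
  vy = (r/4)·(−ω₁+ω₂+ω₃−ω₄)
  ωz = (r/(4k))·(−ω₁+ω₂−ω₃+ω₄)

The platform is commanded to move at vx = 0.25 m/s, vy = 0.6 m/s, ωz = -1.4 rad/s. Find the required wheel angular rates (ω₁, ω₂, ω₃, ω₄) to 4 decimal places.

(0.7000, 4.3000, 12.7000, -7.7000)

k = lx + ly = 0.1 + 0.2 = 0.3000;  k·ωz = 0.3000·-1.4 = -0.4200
ω₁ (FL) = (vx − vy − k·ωz)/r = 0.0700/0.1 = 0.7000
ω₂ (FR) = (vx + vy + k·ωz)/r = 0.4300/0.1 = 4.3000
ω₃ (RL) = (vx + vy − k·ωz)/r = 1.2700/0.1 = 12.7000
ω₄ (RR) = (vx − vy + k·ωz)/r = -0.7700/0.1 = -7.7000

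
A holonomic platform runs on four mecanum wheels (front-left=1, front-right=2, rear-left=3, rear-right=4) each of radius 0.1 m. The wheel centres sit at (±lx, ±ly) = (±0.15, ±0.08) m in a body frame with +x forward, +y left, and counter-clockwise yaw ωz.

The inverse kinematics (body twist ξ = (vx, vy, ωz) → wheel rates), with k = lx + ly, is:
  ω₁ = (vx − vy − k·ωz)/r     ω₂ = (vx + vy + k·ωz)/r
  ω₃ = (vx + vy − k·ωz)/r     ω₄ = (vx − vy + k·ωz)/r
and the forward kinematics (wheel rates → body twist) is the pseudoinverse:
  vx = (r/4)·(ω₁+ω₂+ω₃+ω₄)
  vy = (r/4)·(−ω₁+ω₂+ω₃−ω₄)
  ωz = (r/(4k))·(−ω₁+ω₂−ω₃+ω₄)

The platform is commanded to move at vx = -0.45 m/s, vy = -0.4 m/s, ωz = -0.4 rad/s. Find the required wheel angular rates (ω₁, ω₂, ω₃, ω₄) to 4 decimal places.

(0.4200, -9.4200, -7.5800, -1.4200)

k = lx + ly = 0.15 + 0.08 = 0.2300;  k·ωz = 0.2300·-0.4 = -0.0920
ω₁ (FL) = (vx − vy − k·ωz)/r = 0.0420/0.1 = 0.4200
ω₂ (FR) = (vx + vy + k·ωz)/r = -0.9420/0.1 = -9.4200
ω₃ (RL) = (vx + vy − k·ωz)/r = -0.7580/0.1 = -7.5800
ω₄ (RR) = (vx − vy + k·ωz)/r = -0.1420/0.1 = -1.4200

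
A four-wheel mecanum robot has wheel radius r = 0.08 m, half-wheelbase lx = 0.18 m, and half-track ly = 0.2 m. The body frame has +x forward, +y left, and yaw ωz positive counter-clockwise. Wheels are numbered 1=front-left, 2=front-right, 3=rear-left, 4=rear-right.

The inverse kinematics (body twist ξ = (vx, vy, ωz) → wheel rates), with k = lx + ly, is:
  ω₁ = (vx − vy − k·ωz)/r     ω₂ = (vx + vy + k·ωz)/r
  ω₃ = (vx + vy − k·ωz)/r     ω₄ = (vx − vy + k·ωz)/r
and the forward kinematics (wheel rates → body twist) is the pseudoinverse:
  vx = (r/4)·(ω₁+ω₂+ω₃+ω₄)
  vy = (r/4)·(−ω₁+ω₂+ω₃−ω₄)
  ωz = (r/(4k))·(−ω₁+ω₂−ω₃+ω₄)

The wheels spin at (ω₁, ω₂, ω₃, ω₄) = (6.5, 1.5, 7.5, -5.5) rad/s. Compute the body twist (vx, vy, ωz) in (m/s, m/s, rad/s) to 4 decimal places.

k = lx + ly = 0.18 + 0.2 = 0.3800
ω₁+ω₂+ω₃+ω₄ = 10.0000  →  vx = (0.08/4)·10.0000 = 0.2000
−ω₁+ω₂+ω₃−ω₄ = 8.0000  →  vy = (0.08/4)·8.0000 = 0.1600
−ω₁+ω₂−ω₃+ω₄ = -18.0000  →  ωz = (0.08/1.5200)·-18.0000 = -0.9474

(0.2000, 0.1600, -0.9474)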